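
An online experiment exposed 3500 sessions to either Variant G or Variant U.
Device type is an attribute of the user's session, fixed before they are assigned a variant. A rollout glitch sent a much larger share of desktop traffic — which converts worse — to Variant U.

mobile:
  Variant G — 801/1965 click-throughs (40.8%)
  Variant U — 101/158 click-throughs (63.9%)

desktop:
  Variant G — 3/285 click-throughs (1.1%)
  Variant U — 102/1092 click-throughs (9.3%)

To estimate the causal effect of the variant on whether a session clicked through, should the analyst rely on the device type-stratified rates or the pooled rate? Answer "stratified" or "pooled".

Since device type is a pre-existing factor (not a product of the variant) and it affects the outcome on its own, it is a confounder. The stratified rates, not the pooled rate, identify the causal effect.
Within each level — mobile: 40.8% vs 63.9%; desktop: 1.1% vs 9.3% — Variant U is higher every time.

stratified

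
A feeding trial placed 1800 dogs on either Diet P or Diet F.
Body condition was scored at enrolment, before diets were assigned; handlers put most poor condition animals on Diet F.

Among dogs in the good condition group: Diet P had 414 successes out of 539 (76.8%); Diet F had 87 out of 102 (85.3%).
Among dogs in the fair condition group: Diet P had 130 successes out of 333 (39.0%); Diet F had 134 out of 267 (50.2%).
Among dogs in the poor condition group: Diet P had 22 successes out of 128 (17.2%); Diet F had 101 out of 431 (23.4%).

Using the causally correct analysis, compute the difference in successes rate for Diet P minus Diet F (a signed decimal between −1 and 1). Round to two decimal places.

The starting body condition-specific comparison favours Diet F throughout, but the pooled figures favour Diet P. The question is whether to condition on starting body condition.
Starting body condition differs across diets for reasons unrelated to any effect of the diet itself, and it separately predicts the outcome — a classic confounder. We must compare within starting body condition levels.
Adjusting over the population distribution of starting body condition: 0.356·(0.768−0.853) + 0.333·(0.390−0.502) + 0.311·(0.172−0.234) = -0.087.

-0.09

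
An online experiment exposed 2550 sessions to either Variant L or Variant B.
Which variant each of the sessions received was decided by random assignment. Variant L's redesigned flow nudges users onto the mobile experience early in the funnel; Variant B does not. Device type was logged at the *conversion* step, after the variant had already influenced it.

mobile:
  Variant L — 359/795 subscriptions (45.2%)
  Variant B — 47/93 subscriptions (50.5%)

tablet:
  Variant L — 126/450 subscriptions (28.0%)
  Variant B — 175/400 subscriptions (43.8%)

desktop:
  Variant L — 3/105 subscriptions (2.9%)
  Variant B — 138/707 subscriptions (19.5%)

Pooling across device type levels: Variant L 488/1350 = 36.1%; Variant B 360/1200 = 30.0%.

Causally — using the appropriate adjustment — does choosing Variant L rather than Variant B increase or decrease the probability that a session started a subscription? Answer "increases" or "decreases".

Device type lies on the pathway variant → device type → outcome, so adjusting for it blocks the indirect effect. For the total causal effect of variant, use the unadjusted pooled rates.
Pooled: Variant L 36.1% vs Variant B 30.0%; Variant L is higher overall.

increases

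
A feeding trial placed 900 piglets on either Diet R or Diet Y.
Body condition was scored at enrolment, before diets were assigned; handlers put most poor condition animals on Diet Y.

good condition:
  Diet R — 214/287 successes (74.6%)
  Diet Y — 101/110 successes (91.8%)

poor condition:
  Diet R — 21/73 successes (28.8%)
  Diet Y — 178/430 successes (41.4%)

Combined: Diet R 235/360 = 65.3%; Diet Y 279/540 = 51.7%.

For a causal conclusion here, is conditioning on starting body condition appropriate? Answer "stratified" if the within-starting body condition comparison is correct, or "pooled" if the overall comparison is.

Here starting body condition is a common cause — it drives both which diet a case falls under and the outcome. The crude comparison mixes populations; the stratum-specific rates are the causally relevant ones.
Within each level — good condition: 74.6% vs 91.8%; poor condition: 28.8% vs 41.4% — Diet Y is higher every time.

stratified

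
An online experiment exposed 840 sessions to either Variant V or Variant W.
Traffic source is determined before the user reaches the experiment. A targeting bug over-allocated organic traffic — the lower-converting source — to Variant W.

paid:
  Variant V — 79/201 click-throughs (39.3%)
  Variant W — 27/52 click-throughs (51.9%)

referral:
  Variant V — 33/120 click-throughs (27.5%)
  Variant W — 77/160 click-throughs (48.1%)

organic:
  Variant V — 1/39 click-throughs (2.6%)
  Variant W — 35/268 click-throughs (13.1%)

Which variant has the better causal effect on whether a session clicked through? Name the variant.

The stratified and pooled comparisons disagree (Variant W wins within each traffic source; Variant V wins overall), so the answer turns on the causal role of traffic source.
Nothing the variant does changes traffic source; the imbalance is an allocation artefact. With traffic source also predicting the outcome, the pooled figure is confounded, and the within-stratum comparison is the causal one.
Within each level — paid: 39.3% vs 51.9%; referral: 27.5% vs 48.1%; organic: 2.6% vs 13.1% — Variant W is higher every time.

Variant W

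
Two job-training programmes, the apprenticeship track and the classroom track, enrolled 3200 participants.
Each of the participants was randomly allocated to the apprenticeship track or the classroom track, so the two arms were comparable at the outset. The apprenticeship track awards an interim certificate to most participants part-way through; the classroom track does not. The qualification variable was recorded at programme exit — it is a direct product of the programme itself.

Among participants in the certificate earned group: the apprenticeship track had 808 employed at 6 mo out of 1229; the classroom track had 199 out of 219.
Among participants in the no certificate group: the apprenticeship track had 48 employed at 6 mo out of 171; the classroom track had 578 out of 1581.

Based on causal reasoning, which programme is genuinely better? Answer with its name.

the apprenticeship track

the classroom track is higher inside every qualification attained during the programme stratum but the apprenticeship track is higher in aggregate. Whether to stratify depends on how qualification attained during the programme relates to the programme.
Qualification attained during the programme is downstream of the programme. One should not condition on a consequence of treatment, so the overall rates are the right comparison.
Pooled: the apprenticeship track 61.1% vs the classroom track 43.2%; the apprenticeship track is higher overall.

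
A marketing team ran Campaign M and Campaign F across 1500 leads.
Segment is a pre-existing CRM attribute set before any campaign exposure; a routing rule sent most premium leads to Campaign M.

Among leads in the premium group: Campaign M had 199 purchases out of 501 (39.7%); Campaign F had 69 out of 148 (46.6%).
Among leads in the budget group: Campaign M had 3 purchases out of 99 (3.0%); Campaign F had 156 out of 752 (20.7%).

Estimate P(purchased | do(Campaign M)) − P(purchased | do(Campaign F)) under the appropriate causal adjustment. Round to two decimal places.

Within every customer segment level Campaign F has the higher rate, yet pooled Campaign M does — Simpson's reversal.
Customer segment is set before the campaign has any effect — it is not caused by the campaign — and it independently drives the outcome. That makes it a confounder, so the causal comparison is within customer segment levels.
Adjusting over the population distribution of customer segment: 0.433·(0.397−0.466) + 0.567·(0.030−0.207) = -0.130.

-0.13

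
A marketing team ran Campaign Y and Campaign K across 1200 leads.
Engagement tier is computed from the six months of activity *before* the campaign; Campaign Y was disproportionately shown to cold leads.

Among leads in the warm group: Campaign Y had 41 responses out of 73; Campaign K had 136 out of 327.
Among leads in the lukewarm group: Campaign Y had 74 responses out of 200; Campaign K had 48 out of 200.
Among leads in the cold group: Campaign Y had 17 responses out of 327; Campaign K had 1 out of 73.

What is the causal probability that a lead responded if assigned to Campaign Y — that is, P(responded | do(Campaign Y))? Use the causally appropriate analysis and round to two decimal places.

0.33

Engagement tier satisfies the back-door criterion: it is not a descendant of the campaign, and it blocks the spurious path from campaign to outcome. Adjusting for it (i.e., using the within-engagement tier rates) gives the causal effect.
Standardising Campaign Y to the population engagement tier mix: 0.333·41/73 + 0.333·74/200 + 0.333·17/327 = 0.328.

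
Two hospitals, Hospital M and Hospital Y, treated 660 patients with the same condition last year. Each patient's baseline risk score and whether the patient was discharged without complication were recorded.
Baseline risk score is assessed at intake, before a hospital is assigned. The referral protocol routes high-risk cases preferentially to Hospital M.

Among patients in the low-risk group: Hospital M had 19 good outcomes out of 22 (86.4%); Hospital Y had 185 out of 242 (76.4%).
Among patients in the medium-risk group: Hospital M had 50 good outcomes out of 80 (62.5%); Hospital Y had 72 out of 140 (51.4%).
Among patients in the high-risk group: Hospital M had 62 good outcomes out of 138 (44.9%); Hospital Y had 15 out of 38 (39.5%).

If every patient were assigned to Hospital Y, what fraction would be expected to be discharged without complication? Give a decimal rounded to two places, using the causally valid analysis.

0.58

Hospital M is higher inside every baseline risk score stratum but Hospital Y is higher in aggregate. Whether to stratify depends on how baseline risk score relates to the hospital.
The imbalance in baseline risk score arose from how patients were allocated, not from anything the hospital did; and baseline risk score independently affects the outcome. The pooled gap is confounded — condition on baseline risk score.
Standardising Hospital Y to the population baseline risk score mix: 0.400·185/242 + 0.333·72/140 + 0.267·15/38 = 0.582.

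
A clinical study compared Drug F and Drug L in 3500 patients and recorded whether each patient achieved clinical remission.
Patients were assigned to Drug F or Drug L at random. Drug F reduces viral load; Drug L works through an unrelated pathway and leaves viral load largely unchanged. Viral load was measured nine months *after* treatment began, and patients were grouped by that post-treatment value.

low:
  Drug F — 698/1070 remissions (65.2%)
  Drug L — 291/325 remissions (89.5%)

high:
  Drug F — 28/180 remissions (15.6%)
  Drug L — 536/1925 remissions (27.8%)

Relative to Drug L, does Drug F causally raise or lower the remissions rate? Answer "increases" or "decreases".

The viral load-specific comparison favours Drug L throughout, but the pooled figures favour Drug F. The question is whether to condition on viral load.
Viral load lies on the pathway drug → viral load → outcome, so adjusting for it blocks the indirect effect. For the total causal effect of drug, use the unadjusted pooled rates.
Pooled: Drug F 58.1% vs Drug L 36.8%; Drug F is higher overall.

increases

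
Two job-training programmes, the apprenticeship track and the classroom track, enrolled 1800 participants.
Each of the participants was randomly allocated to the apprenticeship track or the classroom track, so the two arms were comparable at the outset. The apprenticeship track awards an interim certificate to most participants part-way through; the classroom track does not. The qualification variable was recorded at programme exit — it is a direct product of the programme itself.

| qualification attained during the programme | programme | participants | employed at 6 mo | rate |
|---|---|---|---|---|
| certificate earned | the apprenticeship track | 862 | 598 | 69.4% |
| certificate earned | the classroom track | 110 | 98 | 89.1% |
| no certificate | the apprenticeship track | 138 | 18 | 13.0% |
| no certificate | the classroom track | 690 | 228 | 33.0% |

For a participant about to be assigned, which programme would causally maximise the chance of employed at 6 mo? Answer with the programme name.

the apprenticeship track

Qualification attained during the programme here is a post-treatment variable shaped by the programme; conditioning on it would introduce bias rather than remove it. The overall comparison is the causal one.
Pooled: the apprenticeship track 61.6% vs the classroom track 40.8%; the apprenticeship track is higher overall.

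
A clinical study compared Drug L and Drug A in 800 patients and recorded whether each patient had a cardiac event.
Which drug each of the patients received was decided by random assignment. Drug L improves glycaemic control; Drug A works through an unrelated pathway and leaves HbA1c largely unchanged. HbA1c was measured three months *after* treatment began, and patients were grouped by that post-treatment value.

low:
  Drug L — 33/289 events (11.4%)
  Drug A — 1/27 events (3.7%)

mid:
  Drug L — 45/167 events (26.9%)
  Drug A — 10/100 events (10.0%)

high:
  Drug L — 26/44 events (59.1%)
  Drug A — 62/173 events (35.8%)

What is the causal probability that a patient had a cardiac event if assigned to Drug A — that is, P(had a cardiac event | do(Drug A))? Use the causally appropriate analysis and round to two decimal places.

0.24

Drug A is lower inside every HbA1c stratum but Drug L is lower in aggregate. Whether to stratify depends on how HbA1c relates to the drug.
The distribution of HbA1c is itself part of what the drug does — it is an intermediate outcome. Holding it fixed would remove that part of the effect; the total effect is the pooled difference.
So P(outcome | do(Drug A)) is just the pooled rate for Drug A: 73/300 = 0.243.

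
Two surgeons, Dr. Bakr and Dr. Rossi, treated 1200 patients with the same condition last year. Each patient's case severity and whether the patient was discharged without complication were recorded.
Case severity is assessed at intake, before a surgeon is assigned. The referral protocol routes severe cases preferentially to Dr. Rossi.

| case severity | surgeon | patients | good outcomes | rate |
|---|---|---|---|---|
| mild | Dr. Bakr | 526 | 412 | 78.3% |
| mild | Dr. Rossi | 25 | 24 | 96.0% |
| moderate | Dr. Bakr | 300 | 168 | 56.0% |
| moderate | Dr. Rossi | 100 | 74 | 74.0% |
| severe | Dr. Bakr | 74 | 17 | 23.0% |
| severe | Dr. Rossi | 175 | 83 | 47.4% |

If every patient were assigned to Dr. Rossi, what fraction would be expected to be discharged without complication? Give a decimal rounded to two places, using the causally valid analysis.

0.79

The stratified and pooled comparisons disagree (Dr. Rossi wins within each case severity; Dr. Bakr wins overall), so the answer turns on the causal role of case severity.
Case severity satisfies the back-door criterion: it is not a descendant of the surgeon, and it blocks the spurious path from surgeon to outcome. Adjusting for it (i.e., using the within-case severity rates) gives the causal effect.
Standardising Dr. Rossi to the population case severity mix: 0.459·24/25 + 0.333·74/100 + 0.207·83/175 = 0.786.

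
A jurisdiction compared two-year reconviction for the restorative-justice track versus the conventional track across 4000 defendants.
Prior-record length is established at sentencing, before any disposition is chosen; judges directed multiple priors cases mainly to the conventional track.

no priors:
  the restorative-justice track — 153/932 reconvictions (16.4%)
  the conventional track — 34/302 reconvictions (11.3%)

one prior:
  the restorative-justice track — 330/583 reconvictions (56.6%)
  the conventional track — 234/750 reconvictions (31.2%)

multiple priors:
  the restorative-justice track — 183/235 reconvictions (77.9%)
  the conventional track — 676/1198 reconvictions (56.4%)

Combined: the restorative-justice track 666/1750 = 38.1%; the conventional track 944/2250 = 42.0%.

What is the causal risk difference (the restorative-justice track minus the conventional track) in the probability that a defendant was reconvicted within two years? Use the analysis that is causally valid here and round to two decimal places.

+0.18

the conventional track is lower inside every prior-record length stratum but the restorative-justice track is lower in aggregate. Whether to stratify depends on how prior-record length relates to the disposition.
Nothing the disposition does changes prior-record length; the imbalance is an allocation artefact. With prior-record length also predicting the outcome, the pooled figure is confounded, and the within-stratum comparison is the causal one.
Adjusting over the population distribution of prior-record length: 0.308·(0.164−0.113) + 0.333·(0.566−0.312) + 0.358·(0.779−0.564) = +0.177.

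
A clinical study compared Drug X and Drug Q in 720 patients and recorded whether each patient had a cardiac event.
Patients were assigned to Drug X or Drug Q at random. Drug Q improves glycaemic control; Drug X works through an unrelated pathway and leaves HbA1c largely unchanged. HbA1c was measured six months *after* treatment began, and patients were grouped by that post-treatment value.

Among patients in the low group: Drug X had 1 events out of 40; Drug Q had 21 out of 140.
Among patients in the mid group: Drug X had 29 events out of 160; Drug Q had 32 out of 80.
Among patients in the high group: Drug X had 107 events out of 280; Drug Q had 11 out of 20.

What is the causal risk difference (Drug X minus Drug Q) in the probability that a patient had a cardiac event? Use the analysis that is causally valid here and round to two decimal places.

HbA1c here is a post-treatment variable shaped by the drug; conditioning on it would introduce bias rather than remove it. The overall comparison is the causal one.
The causal difference is the pooled difference: 0.285 − 0.267 = +0.019.

+0.02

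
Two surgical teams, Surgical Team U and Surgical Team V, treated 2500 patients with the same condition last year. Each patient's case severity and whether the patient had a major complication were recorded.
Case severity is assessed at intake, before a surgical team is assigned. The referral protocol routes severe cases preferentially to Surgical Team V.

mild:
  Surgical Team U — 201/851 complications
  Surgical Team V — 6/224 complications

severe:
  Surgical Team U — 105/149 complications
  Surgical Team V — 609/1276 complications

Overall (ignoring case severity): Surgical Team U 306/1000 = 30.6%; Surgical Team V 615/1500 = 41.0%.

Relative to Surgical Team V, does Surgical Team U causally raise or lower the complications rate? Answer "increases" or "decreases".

The stratified and pooled comparisons disagree (Surgical Team V wins within each case severity; Surgical Team U wins overall), so the answer turns on the causal role of case severity.
Case severity differs across surgical teams for reasons unrelated to any effect of the surgical team itself, and it separately predicts the outcome — a classic confounder. We must compare within case severity levels.
Within each level — mild: 23.6% vs 2.7%; severe: 70.5% vs 47.7% — Surgical Team V is lower every time.

increases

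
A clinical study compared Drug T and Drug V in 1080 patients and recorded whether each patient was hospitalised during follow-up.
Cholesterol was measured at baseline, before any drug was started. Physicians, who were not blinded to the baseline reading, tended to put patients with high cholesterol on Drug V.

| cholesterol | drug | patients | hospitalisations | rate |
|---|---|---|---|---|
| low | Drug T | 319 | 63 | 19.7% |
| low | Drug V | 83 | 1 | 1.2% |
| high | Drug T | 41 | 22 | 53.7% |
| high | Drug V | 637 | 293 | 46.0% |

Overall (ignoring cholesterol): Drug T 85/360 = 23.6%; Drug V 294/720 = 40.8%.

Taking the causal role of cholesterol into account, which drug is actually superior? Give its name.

Since cholesterol is a pre-existing factor (not a product of the drug) and it affects the outcome on its own, it is a confounder. The stratified rates, not the pooled rate, identify the causal effect.
Within each level — low: 19.7% vs 1.2%; high: 53.7% vs 46.0% — Drug V is lower every time.

Drug V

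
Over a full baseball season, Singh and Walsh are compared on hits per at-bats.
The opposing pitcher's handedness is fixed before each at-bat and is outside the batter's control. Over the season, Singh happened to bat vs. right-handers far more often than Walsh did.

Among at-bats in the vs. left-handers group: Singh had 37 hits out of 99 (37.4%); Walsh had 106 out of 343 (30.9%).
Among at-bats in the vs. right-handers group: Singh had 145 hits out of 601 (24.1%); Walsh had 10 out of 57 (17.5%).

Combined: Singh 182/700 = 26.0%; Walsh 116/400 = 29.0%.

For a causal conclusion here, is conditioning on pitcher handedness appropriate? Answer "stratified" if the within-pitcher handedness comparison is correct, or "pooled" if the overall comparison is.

stratified

The stratified and pooled comparisons disagree (Singh wins within each pitcher handedness; Walsh wins overall), so the answer turns on the causal role of pitcher handedness.
Here pitcher handedness is a common cause — it drives both which player a case falls under and the outcome. The crude comparison mixes populations; the stratum-specific rates are the causally relevant ones.
Within each level — vs. left-handers: 37.4% vs 30.9%; vs. right-handers: 24.1% vs 17.5% — Singh is higher every time.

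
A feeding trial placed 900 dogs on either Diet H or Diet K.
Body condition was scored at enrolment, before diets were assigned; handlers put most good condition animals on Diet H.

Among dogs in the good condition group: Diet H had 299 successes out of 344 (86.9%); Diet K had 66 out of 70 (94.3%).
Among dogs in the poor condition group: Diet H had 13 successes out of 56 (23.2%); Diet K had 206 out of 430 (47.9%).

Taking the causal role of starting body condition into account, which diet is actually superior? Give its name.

Diet K

The imbalance in starting body condition arose from how dogs were allocated, not from anything the diet did; and starting body condition independently affects the outcome. The pooled gap is confounded — condition on starting body condition.
Within each level — good condition: 86.9% vs 94.3%; poor condition: 23.2% vs 47.9% — Diet K is higher every time.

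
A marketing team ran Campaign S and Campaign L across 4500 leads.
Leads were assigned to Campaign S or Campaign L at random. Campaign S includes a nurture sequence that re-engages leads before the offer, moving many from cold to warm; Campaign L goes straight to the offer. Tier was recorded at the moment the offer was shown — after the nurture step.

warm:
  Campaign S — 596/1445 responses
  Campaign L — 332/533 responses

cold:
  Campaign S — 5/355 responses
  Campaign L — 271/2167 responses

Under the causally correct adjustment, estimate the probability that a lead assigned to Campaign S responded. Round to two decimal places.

0.33

Engagement tier lies on the pathway campaign → engagement tier → outcome, so adjusting for it blocks the indirect effect. For the total causal effect of campaign, use the unadjusted pooled rates.
So P(outcome | do(Campaign S)) is just the pooled rate for Campaign S: 601/1800 = 0.334.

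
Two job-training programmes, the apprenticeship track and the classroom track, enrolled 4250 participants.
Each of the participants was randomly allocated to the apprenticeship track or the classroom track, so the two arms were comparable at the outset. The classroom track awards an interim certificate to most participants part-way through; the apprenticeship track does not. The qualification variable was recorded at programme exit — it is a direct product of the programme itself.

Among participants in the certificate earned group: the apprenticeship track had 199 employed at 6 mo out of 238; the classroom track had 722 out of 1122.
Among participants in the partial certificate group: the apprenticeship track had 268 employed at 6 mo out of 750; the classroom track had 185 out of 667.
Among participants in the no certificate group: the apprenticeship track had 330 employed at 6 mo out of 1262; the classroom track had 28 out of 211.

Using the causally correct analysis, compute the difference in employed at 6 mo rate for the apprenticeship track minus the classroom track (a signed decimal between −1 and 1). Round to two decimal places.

-0.11

The stratified and pooled comparisons disagree (the apprenticeship track wins within each qualification attained during the programme; the classroom track wins overall), so the answer turns on the causal role of qualification attained during the programme.
Qualification attained during the programme is recorded after the programme and is itself shifted by it — it sits on the causal path from programme to outcome. Conditioning on a mediator would strip out part of the effect we want; the pooled comparison gives the total causal effect.
The causal difference is the pooled difference: 0.354 − 0.468 = -0.113.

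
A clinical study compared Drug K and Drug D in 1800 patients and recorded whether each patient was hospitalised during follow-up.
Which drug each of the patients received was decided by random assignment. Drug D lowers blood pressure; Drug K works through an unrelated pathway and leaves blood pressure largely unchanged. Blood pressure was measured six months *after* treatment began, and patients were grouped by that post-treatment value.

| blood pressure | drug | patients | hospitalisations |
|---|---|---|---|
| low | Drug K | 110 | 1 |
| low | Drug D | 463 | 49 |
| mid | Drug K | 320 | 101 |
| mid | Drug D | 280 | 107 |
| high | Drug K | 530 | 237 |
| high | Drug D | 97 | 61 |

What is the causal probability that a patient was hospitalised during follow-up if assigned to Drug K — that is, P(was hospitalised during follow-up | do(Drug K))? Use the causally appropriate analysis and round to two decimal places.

The blood pressure-specific comparison favours Drug K throughout, but the pooled figures favour Drug D. The question is whether to condition on blood pressure.
Blood pressure lies on the pathway drug → blood pressure → outcome, so adjusting for it blocks the indirect effect. For the total causal effect of drug, use the unadjusted pooled rates.
So P(outcome | do(Drug K)) is just the pooled rate for Drug K: 339/960 = 0.353.

0.35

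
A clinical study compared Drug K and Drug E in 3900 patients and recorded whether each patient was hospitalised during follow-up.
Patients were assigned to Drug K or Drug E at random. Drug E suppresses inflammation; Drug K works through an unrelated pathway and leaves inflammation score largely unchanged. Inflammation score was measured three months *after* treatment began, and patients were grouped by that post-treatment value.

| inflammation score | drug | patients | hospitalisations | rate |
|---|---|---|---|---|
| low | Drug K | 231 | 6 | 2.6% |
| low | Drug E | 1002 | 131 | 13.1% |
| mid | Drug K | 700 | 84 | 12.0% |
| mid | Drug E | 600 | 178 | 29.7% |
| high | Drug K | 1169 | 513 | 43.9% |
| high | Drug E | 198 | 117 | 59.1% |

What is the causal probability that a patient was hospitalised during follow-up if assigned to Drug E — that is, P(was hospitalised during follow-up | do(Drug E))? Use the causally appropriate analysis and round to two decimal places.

Stratifying would compare drugs among patients the drugs themselves sorted into inflammation score groups — a form of selection on an intermediate. The unconditioned pooled rates give the total causal effect.
So P(outcome | do(Drug E)) is just the pooled rate for Drug E: 426/1800 = 0.237.

0.24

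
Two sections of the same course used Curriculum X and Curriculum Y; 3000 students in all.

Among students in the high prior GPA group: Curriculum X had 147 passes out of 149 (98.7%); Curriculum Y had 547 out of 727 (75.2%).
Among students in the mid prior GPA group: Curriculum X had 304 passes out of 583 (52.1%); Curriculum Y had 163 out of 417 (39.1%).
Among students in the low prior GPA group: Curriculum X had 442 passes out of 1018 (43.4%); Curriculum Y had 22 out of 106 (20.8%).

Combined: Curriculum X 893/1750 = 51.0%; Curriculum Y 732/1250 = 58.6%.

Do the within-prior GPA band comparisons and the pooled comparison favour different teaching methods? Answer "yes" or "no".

Within each prior GPA band level (high prior GPA 98.7% vs 75.2%; mid prior GPA 52.1% vs 39.1%; low prior GPA 43.4% vs 20.8%), Curriculum X has the higher rate every time. Pooled: 51.0% vs 58.6% — Curriculum Y has the higher rate overall. The two comparisons disagree.

yes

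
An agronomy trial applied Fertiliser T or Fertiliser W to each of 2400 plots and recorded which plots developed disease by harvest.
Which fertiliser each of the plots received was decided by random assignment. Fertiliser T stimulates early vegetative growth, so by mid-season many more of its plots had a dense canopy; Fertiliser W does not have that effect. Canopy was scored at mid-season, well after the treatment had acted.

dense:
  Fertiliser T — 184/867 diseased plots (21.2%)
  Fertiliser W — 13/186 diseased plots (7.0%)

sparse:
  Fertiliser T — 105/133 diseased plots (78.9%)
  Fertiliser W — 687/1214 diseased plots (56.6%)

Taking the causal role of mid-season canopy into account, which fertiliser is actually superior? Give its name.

The mid-season canopy-specific comparison favours Fertiliser W throughout, but the pooled figures favour Fertiliser T. The question is whether to condition on mid-season canopy.
Stratifying would compare fertilisers among plots the fertilisers themselves sorted into mid-season canopy groups — a form of selection on an intermediate. The unconditioned pooled rates give the total causal effect.
Pooled: Fertiliser T 28.9% vs Fertiliser W 50.0%; Fertiliser T is lower overall.

Fertiliser T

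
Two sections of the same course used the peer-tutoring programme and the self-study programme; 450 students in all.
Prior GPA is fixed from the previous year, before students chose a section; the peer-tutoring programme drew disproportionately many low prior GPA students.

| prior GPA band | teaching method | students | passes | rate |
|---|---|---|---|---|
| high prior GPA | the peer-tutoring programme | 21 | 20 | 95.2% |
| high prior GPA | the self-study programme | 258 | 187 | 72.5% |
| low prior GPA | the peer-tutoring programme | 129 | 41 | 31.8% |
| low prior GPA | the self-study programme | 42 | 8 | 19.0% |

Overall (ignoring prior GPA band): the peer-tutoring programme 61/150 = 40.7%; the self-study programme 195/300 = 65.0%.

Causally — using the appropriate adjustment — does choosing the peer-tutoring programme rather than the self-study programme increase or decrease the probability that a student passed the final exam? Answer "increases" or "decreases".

increases

Here prior GPA band is a common cause — it drives both which teaching method a case falls under and the outcome. The crude comparison mixes populations; the stratum-specific rates are the causally relevant ones.
Within each level — high prior GPA: 95.2% vs 72.5%; low prior GPA: 31.8% vs 19.0% — the peer-tutoring programme is higher every time.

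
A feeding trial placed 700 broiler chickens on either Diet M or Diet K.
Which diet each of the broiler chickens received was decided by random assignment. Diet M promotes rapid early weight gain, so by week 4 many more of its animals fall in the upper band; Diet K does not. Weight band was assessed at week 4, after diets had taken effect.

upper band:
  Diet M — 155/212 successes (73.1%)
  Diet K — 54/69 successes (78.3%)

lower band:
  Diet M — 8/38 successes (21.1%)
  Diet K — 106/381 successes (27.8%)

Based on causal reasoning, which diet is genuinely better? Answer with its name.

The distribution of week-4 weight band is itself part of what the diet does — it is an intermediate outcome. Holding it fixed would remove that part of the effect; the total effect is the pooled difference.
Pooled: Diet M 65.2% vs Diet K 35.6%; Diet M is higher overall.

Diet M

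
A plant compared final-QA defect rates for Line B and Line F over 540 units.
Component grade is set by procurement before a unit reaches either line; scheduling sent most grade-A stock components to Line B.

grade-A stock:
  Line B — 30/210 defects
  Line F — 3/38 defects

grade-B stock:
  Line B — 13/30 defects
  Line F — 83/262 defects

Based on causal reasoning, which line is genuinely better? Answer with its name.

Line F

Component grade satisfies the back-door criterion: it is not a descendant of the line, and it blocks the spurious path from line to outcome. Adjusting for it (i.e., using the within-component grade rates) gives the causal effect.
Within each level — grade-A stock: 14.3% vs 7.9%; grade-B stock: 43.3% vs 31.7% — Line F is lower every time.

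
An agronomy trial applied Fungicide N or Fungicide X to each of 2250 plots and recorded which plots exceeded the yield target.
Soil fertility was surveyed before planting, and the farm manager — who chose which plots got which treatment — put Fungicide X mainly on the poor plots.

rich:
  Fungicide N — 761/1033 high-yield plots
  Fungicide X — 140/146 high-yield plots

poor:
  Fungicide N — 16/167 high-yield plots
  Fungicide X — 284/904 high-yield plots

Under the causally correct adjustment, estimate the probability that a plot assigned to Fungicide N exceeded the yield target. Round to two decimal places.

0.43

The imbalance in soil fertility arose from how plots were allocated, not from anything the fungicide did; and soil fertility independently affects the outcome. The pooled gap is confounded — condition on soil fertility.
Standardising Fungicide N to the population soil fertility mix: 0.524·761/1033 + 0.476·16/167 = 0.432.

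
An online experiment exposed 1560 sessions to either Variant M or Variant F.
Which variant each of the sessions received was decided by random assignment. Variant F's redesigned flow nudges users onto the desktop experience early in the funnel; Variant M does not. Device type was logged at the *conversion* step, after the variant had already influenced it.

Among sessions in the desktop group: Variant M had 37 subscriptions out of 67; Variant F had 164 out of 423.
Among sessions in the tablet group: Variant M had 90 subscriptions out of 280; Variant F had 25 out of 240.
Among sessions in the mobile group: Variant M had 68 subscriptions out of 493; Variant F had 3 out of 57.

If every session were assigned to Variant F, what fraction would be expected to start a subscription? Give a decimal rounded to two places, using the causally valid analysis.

0.27

Within every device type level Variant M has the higher rate, yet pooled Variant F does — Simpson's reversal.
Stratifying would compare variants among sessions the variants themselves sorted into device type groups — a form of selection on an intermediate. The unconditioned pooled rates give the total causal effect.
So P(outcome | do(Variant F)) is just the pooled rate for Variant F: 192/720 = 0.267.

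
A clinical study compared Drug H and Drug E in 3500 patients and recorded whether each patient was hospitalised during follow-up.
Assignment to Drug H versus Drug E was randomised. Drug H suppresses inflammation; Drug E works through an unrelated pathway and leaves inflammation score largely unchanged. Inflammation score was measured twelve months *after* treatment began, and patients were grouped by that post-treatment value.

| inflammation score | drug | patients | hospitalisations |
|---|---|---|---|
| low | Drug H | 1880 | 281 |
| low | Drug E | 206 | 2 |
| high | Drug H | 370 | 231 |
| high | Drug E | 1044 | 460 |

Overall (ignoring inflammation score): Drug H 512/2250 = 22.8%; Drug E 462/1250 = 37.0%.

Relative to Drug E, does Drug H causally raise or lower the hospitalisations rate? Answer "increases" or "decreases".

decreases

Inflammation score is downstream of the drug. One should not condition on a consequence of treatment, so the overall rates are the right comparison.
Pooled: Drug H 22.8% vs Drug E 37.0%; Drug H is lower overall.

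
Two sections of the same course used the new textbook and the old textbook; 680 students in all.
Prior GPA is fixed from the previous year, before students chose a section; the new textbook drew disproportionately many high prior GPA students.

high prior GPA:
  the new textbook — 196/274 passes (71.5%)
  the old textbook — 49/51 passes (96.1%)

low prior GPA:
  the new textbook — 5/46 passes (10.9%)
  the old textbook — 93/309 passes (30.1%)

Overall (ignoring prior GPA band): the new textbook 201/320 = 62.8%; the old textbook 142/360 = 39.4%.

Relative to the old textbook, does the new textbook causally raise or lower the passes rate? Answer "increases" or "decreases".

Prior GPA band is set before the teaching method has any effect — it is not caused by the teaching method — and it independently drives the outcome. That makes it a confounder, so the causal comparison is within prior GPA band levels.
Within each level — high prior GPA: 71.5% vs 96.1%; low prior GPA: 10.9% vs 30.1% — the old textbook is higher every time.

decreases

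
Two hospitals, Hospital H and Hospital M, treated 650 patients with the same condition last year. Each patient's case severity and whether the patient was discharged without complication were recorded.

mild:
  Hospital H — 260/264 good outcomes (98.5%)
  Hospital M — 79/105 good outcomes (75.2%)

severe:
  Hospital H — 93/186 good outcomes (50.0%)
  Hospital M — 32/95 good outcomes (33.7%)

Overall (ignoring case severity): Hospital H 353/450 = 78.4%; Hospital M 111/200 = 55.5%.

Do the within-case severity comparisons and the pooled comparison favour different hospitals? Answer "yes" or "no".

Within each case severity level (mild 98.5% vs 75.2%; severe 50.0% vs 33.7%), Hospital H has the higher rate every time. Pooled: 78.4% vs 55.5% — Hospital H has the higher rate overall. They agree.

no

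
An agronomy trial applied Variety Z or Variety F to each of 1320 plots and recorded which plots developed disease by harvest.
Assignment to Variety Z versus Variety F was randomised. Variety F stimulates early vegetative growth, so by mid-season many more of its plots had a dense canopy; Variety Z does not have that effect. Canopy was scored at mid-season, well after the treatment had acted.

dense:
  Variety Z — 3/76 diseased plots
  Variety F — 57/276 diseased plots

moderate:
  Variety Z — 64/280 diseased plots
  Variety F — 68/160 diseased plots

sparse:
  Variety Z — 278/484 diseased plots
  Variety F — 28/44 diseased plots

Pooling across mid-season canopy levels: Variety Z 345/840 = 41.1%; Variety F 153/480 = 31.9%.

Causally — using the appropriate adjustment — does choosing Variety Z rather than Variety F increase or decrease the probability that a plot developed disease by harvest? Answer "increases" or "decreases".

increases

Within every mid-season canopy level Variety Z has the lower rate, yet pooled Variety F does — Simpson's reversal.
The distribution of mid-season canopy is itself part of what the variety does — it is an intermediate outcome. Holding it fixed would remove that part of the effect; the total effect is the pooled difference.
Pooled: Variety Z 41.1% vs Variety F 31.9%; Variety F is lower overall.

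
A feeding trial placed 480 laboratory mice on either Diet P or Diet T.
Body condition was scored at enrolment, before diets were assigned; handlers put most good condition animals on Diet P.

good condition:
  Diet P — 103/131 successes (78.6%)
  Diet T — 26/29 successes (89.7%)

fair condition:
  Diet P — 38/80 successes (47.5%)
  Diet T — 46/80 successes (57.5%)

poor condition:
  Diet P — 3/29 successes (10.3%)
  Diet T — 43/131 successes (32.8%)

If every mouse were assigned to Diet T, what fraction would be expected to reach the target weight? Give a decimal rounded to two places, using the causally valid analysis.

0.60

Diet T is higher inside every starting body condition stratum but Diet P is higher in aggregate. Whether to stratify depends on how starting body condition relates to the diet.
Here starting body condition is a common cause — it drives both which diet a case falls under and the outcome. The crude comparison mixes populations; the stratum-specific rates are the causally relevant ones.
Standardising Diet T to the population starting body condition mix: 0.333·26/29 + 0.333·46/80 + 0.333·43/131 = 0.600.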